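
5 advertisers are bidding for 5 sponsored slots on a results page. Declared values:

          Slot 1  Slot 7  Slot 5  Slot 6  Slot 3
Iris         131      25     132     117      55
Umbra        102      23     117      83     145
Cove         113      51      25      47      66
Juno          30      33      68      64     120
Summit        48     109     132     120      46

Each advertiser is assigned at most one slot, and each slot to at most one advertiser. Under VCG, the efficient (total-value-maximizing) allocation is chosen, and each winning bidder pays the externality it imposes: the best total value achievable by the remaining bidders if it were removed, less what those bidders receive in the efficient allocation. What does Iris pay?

Efficient allocation: Iris→Slot 6 ($117), Umbra→Slot 5 ($117), Cove→Slot 1 ($113), Juno→Slot 3 ($120), Summit→Slot 7 ($109); total welfare W = $576.
Iris receives Slot 6 at value $117, so the others get W − 117 = $459.
Without Iris: best allocation of the remaining 4 bidders over all 5 slots is Umbra→Slot 5 ($117), Cove→Slot 1 ($113), Juno→Slot 3 ($120), Summit→Slot 6 ($120), total $470.
VCG payment = (others' best without Iris) − (others' welfare with Iris) = 470 − 459 = $11.

Iris pays $11.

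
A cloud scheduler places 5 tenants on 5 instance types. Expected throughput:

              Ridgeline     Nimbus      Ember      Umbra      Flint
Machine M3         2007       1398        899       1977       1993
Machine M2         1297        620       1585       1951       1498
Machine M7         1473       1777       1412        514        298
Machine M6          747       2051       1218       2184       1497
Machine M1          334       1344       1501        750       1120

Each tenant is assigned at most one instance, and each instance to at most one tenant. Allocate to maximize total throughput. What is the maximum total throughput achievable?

Optimal: Ridgeline→Machine M7 (1473 ops/s), Nimbus→Machine M6 (2051 ops/s), Ember→Machine M1 (1501 ops/s), Umbra→Machine M2 (1951 ops/s), Flint→Machine M3 (1993 ops/s) — total 1473+2051+1501+1951+1993 = 8969 ops/s.
Row-greedy (each tenant in turn takes its best remaining instance) gives 6691 ops/s, worse by 2278.
Swapping Nimbus↔Umbra (Nimbus→Machine M2 620 ops/s, Umbra→Machine M6 2184 ops/s) loses 1198.
No other one-to-one assignment exceeds 8969 ops/s.

Max total: 8969 ops/s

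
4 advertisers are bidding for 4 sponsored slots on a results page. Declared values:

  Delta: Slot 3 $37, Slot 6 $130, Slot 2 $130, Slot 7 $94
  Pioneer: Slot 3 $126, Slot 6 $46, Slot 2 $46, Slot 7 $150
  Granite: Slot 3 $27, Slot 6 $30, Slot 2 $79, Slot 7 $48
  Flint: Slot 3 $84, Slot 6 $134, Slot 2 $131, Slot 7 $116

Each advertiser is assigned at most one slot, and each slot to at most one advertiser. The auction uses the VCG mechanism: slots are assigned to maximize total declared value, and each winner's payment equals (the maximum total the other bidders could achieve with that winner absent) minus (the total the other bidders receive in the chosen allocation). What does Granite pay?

Efficient allocation: Delta→Slot 6 ($130), Pioneer→Slot 3 ($126), Granite→Slot 2 ($79), Flint→Slot 7 ($116); total welfare W = $451.
Granite receives Slot 2 at value $79, so the others get W − 79 = $372.
Without Granite: best allocation of the remaining 3 bidders over all 4 slots is Delta→Slot 2 ($130), Pioneer→Slot 7 ($150), Flint→Slot 6 ($134), total $414.
VCG payment = (others' best without Granite) − (others' welfare with Granite) = 414 − 372 = $42.

Granite pays $42.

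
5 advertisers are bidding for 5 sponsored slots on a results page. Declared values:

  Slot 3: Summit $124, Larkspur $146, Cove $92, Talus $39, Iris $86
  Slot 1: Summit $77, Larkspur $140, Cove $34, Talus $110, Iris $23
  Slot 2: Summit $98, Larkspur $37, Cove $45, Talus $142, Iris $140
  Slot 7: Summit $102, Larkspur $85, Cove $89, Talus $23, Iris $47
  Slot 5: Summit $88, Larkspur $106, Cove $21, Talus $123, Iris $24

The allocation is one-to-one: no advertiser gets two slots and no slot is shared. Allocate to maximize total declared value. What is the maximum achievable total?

Optimal: Summit→Slot 3 ($124), Larkspur→Slot 1 ($140), Cove→Slot 7 ($89), Talus→Slot 5 ($123), Iris→Slot 2 ($140) — total 124+140+89+123+140 = $616.
Row-greedy (each advertiser in turn takes its best remaining slot) gives $519, worse by 97.

Max total: $616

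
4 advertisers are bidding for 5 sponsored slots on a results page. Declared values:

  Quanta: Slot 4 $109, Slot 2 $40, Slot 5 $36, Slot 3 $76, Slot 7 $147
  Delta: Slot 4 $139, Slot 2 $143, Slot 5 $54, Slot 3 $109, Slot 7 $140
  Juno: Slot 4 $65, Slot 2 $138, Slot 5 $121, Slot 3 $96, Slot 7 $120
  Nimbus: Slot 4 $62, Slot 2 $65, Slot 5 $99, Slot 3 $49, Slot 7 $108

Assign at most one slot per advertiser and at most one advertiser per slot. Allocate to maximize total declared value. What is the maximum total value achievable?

Treat this as an assignment problem: match each advertiser to one slot.
Optimal: Quanta→Slot 7 ($147), Delta→Slot 4 ($139), Juno→Slot 2 ($138), Nimbus→Slot 5 ($99) — total 147+139+138+99 = $523.
Max-entry greedy (repeatedly take the single best remaining cell) gives $473, worse by 50.
Next-best assignment: Quanta→Slot 7, Delta→Slot 3, Juno→Slot 2, Nimbus→Slot 5 = $493.
No other one-to-one assignment exceeds $523.

Max total: $523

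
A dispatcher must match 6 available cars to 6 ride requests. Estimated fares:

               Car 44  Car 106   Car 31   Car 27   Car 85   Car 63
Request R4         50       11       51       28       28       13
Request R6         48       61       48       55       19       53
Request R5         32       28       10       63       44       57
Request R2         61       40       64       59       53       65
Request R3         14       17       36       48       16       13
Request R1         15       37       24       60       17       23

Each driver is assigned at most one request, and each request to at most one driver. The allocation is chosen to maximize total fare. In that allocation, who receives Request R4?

This is a one-to-one assignment (maximum-weight bipartite matching).
Optimal: Car 44→Request R4 ($50), Car 106→Request R6 ($61), Car 31→Request R3 ($36), Car 27→Request R1 ($60), Car 85→Request R2 ($53), Car 63→Request R5 ($57) — total 50+61+36+60+53+57 = $317.
Max-entry greedy (repeatedly take the single best remaining cell) gives $271, worse by 46.
Swapping Car 106↔Car 27 (Car 106→Request R1 $37, Car 27→Request R6 $55) loses 29.
Checked against all permutations: $317 is optimal.
Car 44's own top request is Request R2 ($61), but forcing Car 44→Request R2 and reassigning the rest optimally gives only $306 — worse by 11.

Car 44 receives Request R4.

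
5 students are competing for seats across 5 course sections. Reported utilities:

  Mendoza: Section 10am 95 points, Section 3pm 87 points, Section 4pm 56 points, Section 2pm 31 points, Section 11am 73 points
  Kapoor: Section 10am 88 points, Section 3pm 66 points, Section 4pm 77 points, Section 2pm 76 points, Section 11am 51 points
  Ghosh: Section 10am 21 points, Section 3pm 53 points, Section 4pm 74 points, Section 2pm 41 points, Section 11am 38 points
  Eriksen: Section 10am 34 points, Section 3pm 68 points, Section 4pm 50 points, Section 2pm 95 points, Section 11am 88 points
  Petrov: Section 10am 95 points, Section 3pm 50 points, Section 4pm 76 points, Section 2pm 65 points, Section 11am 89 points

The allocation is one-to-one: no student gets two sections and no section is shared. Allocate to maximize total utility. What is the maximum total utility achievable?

Maximum total: 433 points

Optimal: Mendoza→Section 3pm (87 points), Kapoor→Section 10am (88 points), Ghosh→Section 4pm (74 points), Eriksen→Section 2pm (95 points), Petrov→Section 11am (89 points) — total 87+88+74+95+89 = 433 points.
Max-entry greedy (repeatedly take the single best remaining cell) gives 409 points, worse by 24.
Next-best assignment: Mendoza→Section 3pm, Kapoor→Section 2pm, Ghosh→Section 4pm, Eriksen→Section 11am, Petrov→Section 10am = 420 points.
Swapping Kapoor↔Petrov (Kapoor→Section 11am 51 points, Petrov→Section 10am 95 points) loses 31.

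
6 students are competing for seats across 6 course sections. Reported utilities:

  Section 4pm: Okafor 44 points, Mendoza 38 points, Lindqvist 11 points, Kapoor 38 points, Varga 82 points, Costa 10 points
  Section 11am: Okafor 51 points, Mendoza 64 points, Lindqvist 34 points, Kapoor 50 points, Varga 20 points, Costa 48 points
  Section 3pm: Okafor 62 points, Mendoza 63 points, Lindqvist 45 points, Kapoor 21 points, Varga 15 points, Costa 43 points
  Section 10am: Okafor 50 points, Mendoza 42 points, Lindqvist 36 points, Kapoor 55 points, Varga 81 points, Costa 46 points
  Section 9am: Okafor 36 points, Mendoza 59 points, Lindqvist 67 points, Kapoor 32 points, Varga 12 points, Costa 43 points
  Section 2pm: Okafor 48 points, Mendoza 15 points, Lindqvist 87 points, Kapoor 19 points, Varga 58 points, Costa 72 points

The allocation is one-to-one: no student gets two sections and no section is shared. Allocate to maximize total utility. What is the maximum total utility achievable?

Max total: 402 points

This is a one-to-one assignment (maximum-weight bipartite matching).
Optimal: Okafor→Section 3pm (62 points), Mendoza→Section 11am (64 points), Lindqvist→Section 9am (67 points), Kapoor→Section 10am (55 points), Varga→Section 4pm (82 points), Costa→Section 2pm (72 points) — total 62+64+67+55+82+72 = 402 points.
Checked against all permutations: 402 points is optimal.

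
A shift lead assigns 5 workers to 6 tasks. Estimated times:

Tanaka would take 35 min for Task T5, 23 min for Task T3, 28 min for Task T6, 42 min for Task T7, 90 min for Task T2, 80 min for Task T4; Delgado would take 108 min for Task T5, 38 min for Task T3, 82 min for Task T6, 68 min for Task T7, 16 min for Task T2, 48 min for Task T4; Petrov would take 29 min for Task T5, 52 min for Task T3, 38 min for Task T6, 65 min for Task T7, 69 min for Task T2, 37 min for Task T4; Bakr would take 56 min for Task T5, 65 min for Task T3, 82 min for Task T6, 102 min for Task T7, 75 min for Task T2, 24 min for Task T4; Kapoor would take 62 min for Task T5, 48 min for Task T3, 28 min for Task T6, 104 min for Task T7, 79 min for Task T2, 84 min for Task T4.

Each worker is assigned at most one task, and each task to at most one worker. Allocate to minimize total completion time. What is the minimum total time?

Optimal: Tanaka→Task T3 (23 min), Delgado→Task T2 (16 min), Petrov→Task T5 (29 min), Bakr→Task T4 (24 min), Kapoor→Task T6 (28 min) — total 23+16+29+24+28 = 120 min.
Column-greedy (each task in turn goes to its cheapest remaining worker) gives 223 min, worse by 103.
No other one-to-one assignment undercuts 120 min.

Min total: 120 min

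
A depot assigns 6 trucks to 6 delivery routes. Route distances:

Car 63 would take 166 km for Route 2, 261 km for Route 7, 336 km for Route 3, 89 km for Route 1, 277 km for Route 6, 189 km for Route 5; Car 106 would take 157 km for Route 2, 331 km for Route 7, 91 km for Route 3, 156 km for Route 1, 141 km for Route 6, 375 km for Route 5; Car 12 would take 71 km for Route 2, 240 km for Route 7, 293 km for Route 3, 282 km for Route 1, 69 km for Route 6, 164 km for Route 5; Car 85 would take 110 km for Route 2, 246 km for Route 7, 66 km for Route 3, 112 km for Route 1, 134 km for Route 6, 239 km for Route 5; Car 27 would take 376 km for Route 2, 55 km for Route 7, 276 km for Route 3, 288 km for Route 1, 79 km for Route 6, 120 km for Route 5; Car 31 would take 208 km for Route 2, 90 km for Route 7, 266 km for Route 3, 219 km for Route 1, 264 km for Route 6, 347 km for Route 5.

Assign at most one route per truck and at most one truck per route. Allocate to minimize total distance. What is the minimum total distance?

Optimal: Car 63→Route 1 (89 km), Car 106→Route 3 (91 km), Car 12→Route 6 (69 km), Car 85→Route 2 (110 km), Car 27→Route 5 (120 km), Car 31→Route 7 (90 km) — total 89+91+69+110+120+90 = 569 km.
Column-greedy (each route in turn goes to its cheapest remaining truck) gives 769 km, worse by 200.
Next-best assignment: Car 63→Route 1, Car 106→Route 6, Car 12→Route 2, Car 85→Route 3, Car 27→Route 5, Car 31→Route 7 = 577 km.

Min total: 569 km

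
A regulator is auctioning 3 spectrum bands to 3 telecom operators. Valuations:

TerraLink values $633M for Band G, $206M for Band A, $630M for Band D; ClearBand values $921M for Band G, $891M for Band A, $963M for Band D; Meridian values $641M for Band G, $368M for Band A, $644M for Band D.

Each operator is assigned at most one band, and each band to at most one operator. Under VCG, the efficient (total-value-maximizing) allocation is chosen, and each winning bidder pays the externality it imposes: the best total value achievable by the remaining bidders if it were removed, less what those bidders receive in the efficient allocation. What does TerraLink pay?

TerraLink pays $69M.

Efficient allocation: TerraLink→Band G ($633M), ClearBand→Band A ($891M), Meridian→Band D ($644M); total welfare W = $2168M.
TerraLink receives Band G at value $633M, so the others get W − 633 = $1535M.
Without TerraLink: best allocation of the remaining 2 bidders over all 3 bands is ClearBand→Band D ($963M), Meridian→Band G ($641M), total $1604M.
VCG payment = (others' best without TerraLink) − (others' welfare with TerraLink) = 1604 − 1535 = $69M.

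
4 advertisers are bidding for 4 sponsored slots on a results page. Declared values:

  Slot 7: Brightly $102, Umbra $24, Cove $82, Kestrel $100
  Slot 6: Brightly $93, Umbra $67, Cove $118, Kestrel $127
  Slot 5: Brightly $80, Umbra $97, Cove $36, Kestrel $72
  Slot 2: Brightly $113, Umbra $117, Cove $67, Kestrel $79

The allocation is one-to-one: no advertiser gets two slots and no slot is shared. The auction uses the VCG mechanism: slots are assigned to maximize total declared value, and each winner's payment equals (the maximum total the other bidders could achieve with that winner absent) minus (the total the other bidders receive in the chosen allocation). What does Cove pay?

Cove pays $36.

Efficient allocation: Brightly→Slot 2 ($113), Umbra→Slot 5 ($97), Cove→Slot 6 ($118), Kestrel→Slot 7 ($100); total welfare W = $428.
Cove receives Slot 6 at value $118, so the others get W − 118 = $310.
Without Cove: best allocation of the remaining 3 bidders over all 4 slots is Brightly→Slot 7 ($102), Umbra→Slot 2 ($117), Kestrel→Slot 6 ($127), total $346.
VCG payment = (others' best without Cove) − (others' welfare with Cove) = 346 − 310 = $36.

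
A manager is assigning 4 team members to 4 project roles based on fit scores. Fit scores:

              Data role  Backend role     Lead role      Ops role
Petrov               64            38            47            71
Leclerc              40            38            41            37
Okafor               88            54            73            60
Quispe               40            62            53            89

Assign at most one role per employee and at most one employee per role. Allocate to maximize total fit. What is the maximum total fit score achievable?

Optimal: Petrov→Data role (64 pts), Leclerc→Backend role (38 pts), Okafor→Lead role (73 pts), Quispe→Ops role (89 pts) — total 64+38+73+89 = 264 pts.
Max-entry greedy (repeatedly take the single best remaining cell) gives 262 pts, worse by 2.
Next-best assignment: Petrov→Lead role, Leclerc→Backend role, Okafor→Data role, Quispe→Ops role = 262 pts.

Max total: 264 pts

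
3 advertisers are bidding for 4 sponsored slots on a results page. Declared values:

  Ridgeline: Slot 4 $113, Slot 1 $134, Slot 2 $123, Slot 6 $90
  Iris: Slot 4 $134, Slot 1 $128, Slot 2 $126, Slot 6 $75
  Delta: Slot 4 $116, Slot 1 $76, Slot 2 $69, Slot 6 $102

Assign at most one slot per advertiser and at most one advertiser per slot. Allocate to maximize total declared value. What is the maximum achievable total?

Treat this as an assignment problem: match each advertiser to one slot.
Optimal: Ridgeline→Slot 1 ($134), Iris→Slot 2 ($126), Delta→Slot 4 ($116) — total 134+126+116 = $376.
Next-best assignment: Ridgeline→Slot 1, Iris→Slot 4, Delta→Slot 6 = $370.
Swapping Iris↔Delta (Iris→Slot 4 $134, Delta→Slot 2 $69) loses 39.

Max total: $376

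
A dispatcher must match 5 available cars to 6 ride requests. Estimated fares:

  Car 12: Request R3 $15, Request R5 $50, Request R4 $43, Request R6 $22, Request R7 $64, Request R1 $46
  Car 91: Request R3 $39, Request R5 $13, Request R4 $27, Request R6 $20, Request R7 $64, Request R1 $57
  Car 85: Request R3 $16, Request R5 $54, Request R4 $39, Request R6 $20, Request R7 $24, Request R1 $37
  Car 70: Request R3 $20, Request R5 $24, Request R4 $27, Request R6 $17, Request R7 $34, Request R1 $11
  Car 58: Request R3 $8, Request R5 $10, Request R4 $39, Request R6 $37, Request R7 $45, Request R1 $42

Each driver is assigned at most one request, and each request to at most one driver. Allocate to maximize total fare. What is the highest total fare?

Max total: $239

Treat this as an assignment problem: match each driver to one request.
Optimal: Car 12→Request R7 ($64), Car 91→Request R1 ($57), Car 85→Request R5 ($54), Car 70→Request R4 ($27), Car 58→Request R6 ($37) — total 64+57+54+27+37 = $239.
Every other assignment is strictly worse.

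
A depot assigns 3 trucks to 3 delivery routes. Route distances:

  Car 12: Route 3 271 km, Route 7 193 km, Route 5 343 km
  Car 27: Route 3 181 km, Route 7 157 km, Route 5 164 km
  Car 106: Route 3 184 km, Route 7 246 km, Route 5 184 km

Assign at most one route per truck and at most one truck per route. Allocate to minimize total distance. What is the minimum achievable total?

Minimum total: 541 km

Treat this as an assignment problem: match each truck to one route.
Optimal: Car 12→Route 7 (193 km), Car 27→Route 5 (164 km), Car 106→Route 3 (184 km) — total 193+164+184 = 541 km.
Column-greedy (each route in turn goes to its cheapest remaining truck) gives 558 km, worse by 17.
Every other assignment is strictly worse.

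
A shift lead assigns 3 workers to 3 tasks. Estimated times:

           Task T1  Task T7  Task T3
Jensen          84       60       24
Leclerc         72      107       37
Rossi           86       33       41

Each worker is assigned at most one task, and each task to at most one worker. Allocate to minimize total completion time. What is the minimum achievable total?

This is a one-to-one assignment (minimum-cost bipartite matching).
Optimal: Jensen→Task T3 (24 min), Leclerc→Task T1 (72 min), Rossi→Task T7 (33 min) — total 24+72+33 = 129 min.
Next-best assignment: Jensen→Task T1, Leclerc→Task T3, Rossi→Task T7 = 154 min.
Swapping Rossi↔Leclerc (Rossi→Task T1 86 min, Leclerc→Task T7 107 min) adds 88.

Min total: 129 min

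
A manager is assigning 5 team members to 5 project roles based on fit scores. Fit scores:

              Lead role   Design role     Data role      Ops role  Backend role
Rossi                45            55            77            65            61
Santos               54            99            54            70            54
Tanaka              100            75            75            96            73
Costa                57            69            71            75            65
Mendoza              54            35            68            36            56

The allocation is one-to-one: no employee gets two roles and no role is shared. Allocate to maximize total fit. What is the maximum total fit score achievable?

Optimal: Rossi→Data role (77 pts), Santos→Design role (99 pts), Tanaka→Lead role (100 pts), Costa→Ops role (75 pts), Mendoza→Backend role (56 pts) — total 77+99+100+75+56 = 407 pts.

Max total: 407 pts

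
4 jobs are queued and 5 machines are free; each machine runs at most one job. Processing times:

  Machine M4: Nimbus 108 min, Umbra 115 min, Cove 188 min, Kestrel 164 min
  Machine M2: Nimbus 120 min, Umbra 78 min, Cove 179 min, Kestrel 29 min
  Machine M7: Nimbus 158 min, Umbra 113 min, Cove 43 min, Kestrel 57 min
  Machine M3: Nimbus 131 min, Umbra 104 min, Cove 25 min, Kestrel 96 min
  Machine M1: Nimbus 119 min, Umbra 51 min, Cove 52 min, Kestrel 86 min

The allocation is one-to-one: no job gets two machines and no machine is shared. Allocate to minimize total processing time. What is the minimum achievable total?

Min total: 213 min

This is a one-to-one assignment (minimum-cost bipartite matching).
Optimal: Nimbus→Machine M4 (108 min), Umbra→Machine M1 (51 min), Cove→Machine M3 (25 min), Kestrel→Machine M2 (29 min) — total 108+51+25+29 = 213 min.
Column-greedy (each machine in turn goes to its cheapest remaining job) gives 284 min, worse by 71.
Swapping Cove↔Nimbus (Cove→Machine M4 188 min, Nimbus→Machine M3 131 min) adds 186.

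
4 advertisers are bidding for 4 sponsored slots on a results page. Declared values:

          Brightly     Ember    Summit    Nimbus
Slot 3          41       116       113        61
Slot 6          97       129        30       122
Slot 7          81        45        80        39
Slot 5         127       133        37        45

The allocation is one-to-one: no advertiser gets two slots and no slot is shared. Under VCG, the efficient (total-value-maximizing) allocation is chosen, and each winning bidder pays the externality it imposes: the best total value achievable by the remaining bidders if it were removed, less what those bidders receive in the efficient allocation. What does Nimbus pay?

Efficient allocation: Brightly→Slot 7 ($81), Ember→Slot 5 ($133), Summit→Slot 3 ($113), Nimbus→Slot 6 ($122); total welfare W = $449.
Nimbus receives Slot 6 at value $122, so the others get W − 122 = $327.
Without Nimbus: best allocation of the remaining 3 bidders over all 4 slots is Brightly→Slot 5 ($127), Ember→Slot 6 ($129), Summit→Slot 3 ($113), total $369.
VCG payment = (others' best without Nimbus) − (others' welfare with Nimbus) = 369 − 327 = $42.

Nimbus pays $42.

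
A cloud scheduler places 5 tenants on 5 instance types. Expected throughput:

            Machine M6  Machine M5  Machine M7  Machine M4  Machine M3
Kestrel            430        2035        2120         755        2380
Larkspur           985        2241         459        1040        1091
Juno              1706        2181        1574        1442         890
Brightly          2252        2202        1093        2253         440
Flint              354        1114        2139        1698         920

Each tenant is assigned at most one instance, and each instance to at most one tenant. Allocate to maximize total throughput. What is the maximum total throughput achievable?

Max total: 10719 ops/s

Treat this as an assignment problem: match each tenant to one instance.
Optimal: Kestrel→Machine M3 (2380 ops/s), Larkspur→Machine M5 (2241 ops/s), Juno→Machine M6 (1706 ops/s), Brightly→Machine M4 (2253 ops/s), Flint→Machine M7 (2139 ops/s) — total 2380+2241+1706+2253+2139 = 10719 ops/s.
Column-greedy (each instance in turn goes to its best remaining tenant) gives 10454 ops/s, worse by 265.
Next-best assignment: Kestrel→Machine M3, Larkspur→Machine M5, Juno→Machine M4, Brightly→Machine M6, Flint→Machine M7 = 10454 ops/s.
Swapping Flint↔Kestrel (Flint→Machine M3 920 ops/s, Kestrel→Machine M7 2120 ops/s) loses 1479.
Every other assignment is strictly worse.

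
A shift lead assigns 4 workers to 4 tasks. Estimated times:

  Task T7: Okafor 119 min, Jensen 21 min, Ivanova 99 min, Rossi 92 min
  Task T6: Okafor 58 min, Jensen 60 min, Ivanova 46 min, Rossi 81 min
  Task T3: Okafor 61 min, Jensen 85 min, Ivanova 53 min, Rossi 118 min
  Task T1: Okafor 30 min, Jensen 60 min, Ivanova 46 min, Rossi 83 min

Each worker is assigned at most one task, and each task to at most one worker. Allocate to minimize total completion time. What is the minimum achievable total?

Minimum total: 185 min

Optimal: Okafor→Task T1 (30 min), Jensen→Task T7 (21 min), Ivanova→Task T3 (53 min), Rossi→Task T6 (81 min) — total 30+21+53+81 = 185 min.
Column-greedy (each task in turn goes to its cheapest remaining worker) gives 211 min, worse by 26.
Next-best assignment: Okafor→Task T3, Jensen→Task T7, Ivanova→Task T1, Rossi→Task T6 = 209 min.
Swapping Jensen↔Rossi (Jensen→Task T6 60 min, Rossi→Task T7 92 min) adds 50.
Checked against all permutations: 185 min is optimal.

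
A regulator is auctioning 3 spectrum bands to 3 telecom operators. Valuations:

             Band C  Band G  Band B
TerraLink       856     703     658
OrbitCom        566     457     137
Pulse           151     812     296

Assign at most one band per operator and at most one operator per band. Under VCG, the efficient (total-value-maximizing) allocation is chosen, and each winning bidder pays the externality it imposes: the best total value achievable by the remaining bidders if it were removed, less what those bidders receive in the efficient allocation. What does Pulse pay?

Pulse pays $89M.

Efficient allocation: TerraLink→Band B ($658M), OrbitCom→Band C ($566M), Pulse→Band G ($812M); total welfare W = $2036M.
Pulse receives Band G at value $812M, so the others get W − 812 = $1224M.
Without Pulse: best allocation of the remaining 2 bidders over all 3 bands is TerraLink→Band C ($856M), OrbitCom→Band G ($457M), total $1313M.
VCG payment = (others' best without Pulse) − (others' welfare with Pulse) = 1313 − 1224 = $89M.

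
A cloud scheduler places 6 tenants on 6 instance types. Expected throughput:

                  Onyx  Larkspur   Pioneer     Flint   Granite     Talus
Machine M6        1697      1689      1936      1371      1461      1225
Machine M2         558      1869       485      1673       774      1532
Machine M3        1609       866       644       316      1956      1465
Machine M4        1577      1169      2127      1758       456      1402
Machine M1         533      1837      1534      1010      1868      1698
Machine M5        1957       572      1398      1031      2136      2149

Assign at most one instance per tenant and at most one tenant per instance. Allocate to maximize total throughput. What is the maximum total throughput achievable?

Optimal: Onyx→Machine M6 (1697 ops/s), Larkspur→Machine M1 (1837 ops/s), Pioneer→Machine M4 (2127 ops/s), Flint→Machine M2 (1673 ops/s), Granite→Machine M3 (1956 ops/s), Talus→Machine M5 (2149 ops/s) — total 1697+1837+2127+1673+1956+2149 = 11439 ops/s.
Max-entry greedy (repeatedly take the single best remaining cell) gives 10808 ops/s, worse by 631.
Next-best assignment: Onyx→Machine M3, Larkspur→Machine M2, Pioneer→Machine M6, Flint→Machine M4, Granite→Machine M1, Talus→Machine M5 = 11189 ops/s.
Swapping Pioneer↔Talus (Pioneer→Machine M5 1398 ops/s, Talus→Machine M4 1402 ops/s) loses 1476.
Every other assignment is strictly worse.

Max total: 11439 ops/s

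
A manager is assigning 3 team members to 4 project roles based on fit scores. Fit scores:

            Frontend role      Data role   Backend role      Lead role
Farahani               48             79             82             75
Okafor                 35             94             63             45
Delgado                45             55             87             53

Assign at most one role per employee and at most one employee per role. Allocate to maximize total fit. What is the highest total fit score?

Max total: 256 pts

Optimal: Farahani→Lead role (75 pts), Okafor→Data role (94 pts), Delgado→Backend role (87 pts) — total 75+94+87 = 256 pts.
Column-greedy (each role in turn goes to its best remaining employee) gives 229 pts, worse by 27.
Next-best assignment: Farahani→Frontend role, Okafor→Data role, Delgado→Backend role = 229 pts.
No other one-to-one assignment exceeds 256 pts.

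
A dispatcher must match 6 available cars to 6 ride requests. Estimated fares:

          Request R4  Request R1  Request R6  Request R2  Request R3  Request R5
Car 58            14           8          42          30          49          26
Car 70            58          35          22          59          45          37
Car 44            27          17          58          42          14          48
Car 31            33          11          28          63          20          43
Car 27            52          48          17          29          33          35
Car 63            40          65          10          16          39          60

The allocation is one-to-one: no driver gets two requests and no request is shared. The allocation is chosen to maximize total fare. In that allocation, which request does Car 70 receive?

Car 70 receives Request R4.

Optimal: Car 58→Request R3 ($49), Car 70→Request R4 ($58), Car 44→Request R6 ($58), Car 31→Request R2 ($63), Car 27→Request R1 ($48), Car 63→Request R5 ($60) — total 49+58+58+63+48+60 = $336.
Max-entry greedy (repeatedly take the single best remaining cell) gives $328, worse by 8.
No other one-to-one assignment exceeds $336.
Car 70's own top request is Request R2 ($59), but forcing Car 70→Request R2 and reassigning the rest optimally gives only $326 — worse by 10.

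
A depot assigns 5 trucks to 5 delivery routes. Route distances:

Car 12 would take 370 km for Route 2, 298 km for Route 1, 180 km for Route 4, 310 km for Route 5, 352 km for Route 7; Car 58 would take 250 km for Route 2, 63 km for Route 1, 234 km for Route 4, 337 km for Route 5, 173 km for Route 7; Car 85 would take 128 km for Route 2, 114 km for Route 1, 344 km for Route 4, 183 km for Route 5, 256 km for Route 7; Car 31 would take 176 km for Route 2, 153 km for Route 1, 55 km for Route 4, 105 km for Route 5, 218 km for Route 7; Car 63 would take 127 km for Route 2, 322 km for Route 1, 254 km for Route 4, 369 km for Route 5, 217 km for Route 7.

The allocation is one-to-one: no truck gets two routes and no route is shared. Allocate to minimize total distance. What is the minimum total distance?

This is a one-to-one assignment (minimum-cost bipartite matching).
Optimal: Car 12→Route 4 (180 km), Car 58→Route 1 (63 km), Car 85→Route 2 (128 km), Car 31→Route 5 (105 km), Car 63→Route 7 (217 km) — total 180+63+128+105+217 = 693 km.
Column-greedy (each route in turn goes to its cheapest remaining truck) gives 780 km, worse by 87.
Next-best assignment: Car 12→Route 4, Car 58→Route 7, Car 85→Route 1, Car 31→Route 5, Car 63→Route 2 = 699 km.

Minimum total: 693 km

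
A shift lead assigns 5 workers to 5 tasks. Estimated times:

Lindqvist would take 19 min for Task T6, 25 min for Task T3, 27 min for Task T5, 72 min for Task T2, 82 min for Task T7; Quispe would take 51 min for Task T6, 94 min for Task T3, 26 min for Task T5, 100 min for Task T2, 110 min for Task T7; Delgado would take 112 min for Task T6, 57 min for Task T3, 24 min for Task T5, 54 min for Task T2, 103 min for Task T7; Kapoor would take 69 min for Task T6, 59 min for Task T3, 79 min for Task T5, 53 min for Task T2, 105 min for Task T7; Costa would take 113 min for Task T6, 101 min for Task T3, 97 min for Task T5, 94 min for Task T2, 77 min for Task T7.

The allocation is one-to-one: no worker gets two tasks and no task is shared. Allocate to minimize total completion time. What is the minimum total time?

Treat this as an assignment problem: match each worker to one task.
Optimal: Lindqvist→Task T3 (25 min), Quispe→Task T6 (51 min), Delgado→Task T5 (24 min), Kapoor→Task T2 (53 min), Costa→Task T7 (77 min) — total 25+51+24+53+77 = 230 min.
Min-entry greedy (repeatedly take the single cheapest remaining cell) gives 267 min, worse by 37.
Swapping Costa↔Quispe (Costa→Task T6 113 min, Quispe→Task T7 110 min) adds 95.
No other one-to-one assignment undercuts 230 min.

Min total: 230 min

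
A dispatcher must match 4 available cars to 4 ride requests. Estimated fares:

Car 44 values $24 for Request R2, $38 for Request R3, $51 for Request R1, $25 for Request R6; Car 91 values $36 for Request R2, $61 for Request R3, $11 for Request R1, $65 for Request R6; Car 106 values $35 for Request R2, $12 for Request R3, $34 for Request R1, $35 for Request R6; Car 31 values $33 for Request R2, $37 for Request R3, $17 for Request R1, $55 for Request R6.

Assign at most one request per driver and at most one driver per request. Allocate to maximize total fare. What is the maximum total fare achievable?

Max total: $202

Optimal: Car 44→Request R1 ($51), Car 91→Request R3 ($61), Car 106→Request R2 ($35), Car 31→Request R6 ($55) — total 51+61+35+55 = $202.
Column-greedy (each request in turn goes to its best remaining driver) gives $163, worse by 39.
Checked against all permutations: $202 is optimal.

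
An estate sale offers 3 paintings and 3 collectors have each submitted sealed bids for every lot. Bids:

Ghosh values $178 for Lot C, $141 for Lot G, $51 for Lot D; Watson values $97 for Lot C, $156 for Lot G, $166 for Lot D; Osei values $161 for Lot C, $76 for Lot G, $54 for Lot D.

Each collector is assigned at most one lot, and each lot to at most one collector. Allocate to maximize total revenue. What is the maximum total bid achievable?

Optimal: Ghosh→Lot G ($141), Watson→Lot D ($166), Osei→Lot C ($161) — total 141+166+161 = $468.

Max total: $468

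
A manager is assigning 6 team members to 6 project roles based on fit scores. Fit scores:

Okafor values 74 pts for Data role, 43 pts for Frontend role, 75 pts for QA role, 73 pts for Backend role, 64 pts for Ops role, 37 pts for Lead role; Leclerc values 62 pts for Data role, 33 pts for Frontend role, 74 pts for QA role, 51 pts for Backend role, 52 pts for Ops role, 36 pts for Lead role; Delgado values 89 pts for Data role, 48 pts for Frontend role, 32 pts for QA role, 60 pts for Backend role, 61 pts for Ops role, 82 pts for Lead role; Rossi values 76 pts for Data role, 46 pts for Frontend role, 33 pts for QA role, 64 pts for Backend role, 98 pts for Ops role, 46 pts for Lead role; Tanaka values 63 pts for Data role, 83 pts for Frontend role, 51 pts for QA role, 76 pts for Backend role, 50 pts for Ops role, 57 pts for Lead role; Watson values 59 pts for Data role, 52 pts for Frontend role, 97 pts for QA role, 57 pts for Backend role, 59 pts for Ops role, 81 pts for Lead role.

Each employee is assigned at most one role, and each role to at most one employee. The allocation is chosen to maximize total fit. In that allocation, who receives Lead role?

Watson receives Lead role.

Treat this as an assignment problem: match each employee to one role.
Optimal: Okafor→Backend role (73 pts), Leclerc→QA role (74 pts), Delgado→Data role (89 pts), Rossi→Ops role (98 pts), Tanaka→Frontend role (83 pts), Watson→Lead role (81 pts) — total 73+74+89+98+83+81 = 498 pts.
Column-greedy (each role in turn goes to its best remaining employee) gives 476 pts, worse by 22.
Watson's own top role is QA role (97 pts), but forcing Watson→QA role and reassigning the rest optimally gives only 495 pts — worse by 3.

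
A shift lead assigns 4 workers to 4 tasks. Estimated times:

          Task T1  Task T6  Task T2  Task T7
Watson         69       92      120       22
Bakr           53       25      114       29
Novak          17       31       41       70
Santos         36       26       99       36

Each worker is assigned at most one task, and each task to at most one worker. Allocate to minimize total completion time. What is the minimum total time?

Minimum total: 124 min

This is the linear assignment problem.
Optimal: Watson→Task T7 (22 min), Bakr→Task T6 (25 min), Novak→Task T2 (41 min), Santos→Task T1 (36 min) — total 22+25+41+36 = 124 min.
Min-entry greedy (repeatedly take the single cheapest remaining cell) gives 163 min, worse by 39.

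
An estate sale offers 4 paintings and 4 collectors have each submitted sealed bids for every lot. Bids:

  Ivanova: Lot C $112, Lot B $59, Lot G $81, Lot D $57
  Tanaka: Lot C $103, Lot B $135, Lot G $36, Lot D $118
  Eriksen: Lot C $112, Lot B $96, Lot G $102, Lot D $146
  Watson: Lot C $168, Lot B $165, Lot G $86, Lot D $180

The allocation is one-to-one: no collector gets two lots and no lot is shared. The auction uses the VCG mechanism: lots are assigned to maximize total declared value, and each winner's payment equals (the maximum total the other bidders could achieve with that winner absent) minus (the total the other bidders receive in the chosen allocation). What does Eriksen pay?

Eriksen pays $43.

Efficient allocation: Ivanova→Lot G ($81), Tanaka→Lot B ($135), Eriksen→Lot D ($146), Watson→Lot C ($168); total welfare W = $530.
Eriksen receives Lot D at value $146, so the others get W − 146 = $384.
Without Eriksen: best allocation of the remaining 3 bidders over all 4 lots is Ivanova→Lot C ($112), Tanaka→Lot B ($135), Watson→Lot D ($180), total $427.
VCG payment = (others' best without Eriksen) − (others' welfare with Eriksen) = 427 − 384 = $43.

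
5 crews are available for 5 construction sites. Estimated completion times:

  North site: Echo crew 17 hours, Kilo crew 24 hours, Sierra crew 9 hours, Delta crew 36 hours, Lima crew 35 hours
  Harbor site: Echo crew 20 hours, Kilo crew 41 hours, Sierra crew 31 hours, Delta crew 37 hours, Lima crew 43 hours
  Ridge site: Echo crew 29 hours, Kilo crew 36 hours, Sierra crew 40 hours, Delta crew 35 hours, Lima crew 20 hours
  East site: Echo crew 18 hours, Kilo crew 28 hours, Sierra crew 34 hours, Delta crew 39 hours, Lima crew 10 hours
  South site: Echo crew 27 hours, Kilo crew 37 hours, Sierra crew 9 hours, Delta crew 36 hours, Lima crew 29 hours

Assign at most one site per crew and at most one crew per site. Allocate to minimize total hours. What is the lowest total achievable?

Minimum total: 98 hours

Optimal: Echo crew→Harbor site (20 hours), Kilo crew→North site (24 hours), Sierra crew→South site (9 hours), Delta crew→Ridge site (35 hours), Lima crew→East site (10 hours) — total 20+24+9+35+10 = 98 hours.
Row-greedy (each crew in turn takes its cheapest remaining site) gives 132 hours, worse by 34.
Next-best assignment: Echo crew→East site, Kilo crew→North site, Sierra crew→South site, Delta crew→Harbor site, Lima crew→Ridge site = 108 hours.
Checked against all permutations: 98 hours is optimal.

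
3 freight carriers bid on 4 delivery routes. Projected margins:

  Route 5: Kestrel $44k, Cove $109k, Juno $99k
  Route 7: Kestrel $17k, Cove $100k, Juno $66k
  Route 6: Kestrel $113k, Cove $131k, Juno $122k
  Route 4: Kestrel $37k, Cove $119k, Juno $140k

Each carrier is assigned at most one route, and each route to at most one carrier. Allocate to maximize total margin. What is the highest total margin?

Optimal: Kestrel→Route 6 ($113k), Cove→Route 5 ($109k), Juno→Route 4 ($140k) — total 113+109+140 = $362k.
Max-entry greedy (repeatedly take the single best remaining cell) gives $315k, worse by 47.
Swapping Juno↔Kestrel (Juno→Route 6 $122k, Kestrel→Route 4 $37k) loses 94.
No other one-to-one assignment exceeds $362k.

Max total: $362k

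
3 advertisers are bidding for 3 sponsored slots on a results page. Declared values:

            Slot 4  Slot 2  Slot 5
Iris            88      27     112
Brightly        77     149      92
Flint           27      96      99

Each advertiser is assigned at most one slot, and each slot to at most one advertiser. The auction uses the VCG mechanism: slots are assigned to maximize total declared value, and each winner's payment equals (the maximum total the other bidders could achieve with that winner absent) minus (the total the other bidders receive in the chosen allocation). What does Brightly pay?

Efficient allocation: Iris→Slot 4 ($88), Brightly→Slot 2 ($149), Flint→Slot 5 ($99); total welfare W = $336.
Brightly receives Slot 2 at value $149, so the others get W − 149 = $187.
Without Brightly: best allocation of the remaining 2 bidders over all 3 slots is Iris→Slot 5 ($112), Flint→Slot 2 ($96), total $208.
VCG payment = (others' best without Brightly) − (others' welfare with Brightly) = 208 − 187 = $21.

Brightly pays $21.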